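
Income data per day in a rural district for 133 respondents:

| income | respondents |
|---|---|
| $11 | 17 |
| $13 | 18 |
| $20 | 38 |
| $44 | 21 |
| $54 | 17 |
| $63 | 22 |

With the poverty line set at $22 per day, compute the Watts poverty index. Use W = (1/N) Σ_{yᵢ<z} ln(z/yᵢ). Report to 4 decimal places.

Below the line: 17×$11, 18×$13, 38×$20 (q = 73 of N = 133).
Log gaps: ln(22/11) = 0.6931 (×17); ln(22/13) = 0.5261 (×18); ln(22/20) = 0.0953 (×38).
W = 24.874965 / 133 = 0.1870.

0.1870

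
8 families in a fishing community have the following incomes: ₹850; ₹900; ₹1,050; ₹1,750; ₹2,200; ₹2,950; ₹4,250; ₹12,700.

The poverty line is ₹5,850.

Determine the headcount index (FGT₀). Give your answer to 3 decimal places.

0.875

7 of the 8 families have income below ₹5,850.
H = 7/8 = 0.875.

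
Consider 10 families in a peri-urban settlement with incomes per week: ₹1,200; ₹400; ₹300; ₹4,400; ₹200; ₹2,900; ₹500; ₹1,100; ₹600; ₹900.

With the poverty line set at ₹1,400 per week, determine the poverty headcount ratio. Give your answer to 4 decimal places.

0.8000

8 of the 10 families have income below ₹1,400.
H = 8/10 = 0.8000.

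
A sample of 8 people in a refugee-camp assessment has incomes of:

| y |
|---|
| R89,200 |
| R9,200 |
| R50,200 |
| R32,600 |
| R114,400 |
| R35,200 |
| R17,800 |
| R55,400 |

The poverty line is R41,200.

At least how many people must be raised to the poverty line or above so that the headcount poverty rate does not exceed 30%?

2

4 of the 8 people are poor, so H = 4/8 = 0.500.
A headcount ratio of at most 30% allows at most ⌊0.30 × 8⌋ = 2 poor people.
So at least 4 − 2 = 2 must be lifted.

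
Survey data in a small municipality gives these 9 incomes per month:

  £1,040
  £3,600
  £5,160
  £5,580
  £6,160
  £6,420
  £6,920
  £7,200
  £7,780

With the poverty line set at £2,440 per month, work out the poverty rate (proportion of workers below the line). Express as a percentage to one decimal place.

1 of the 9 workers have income below £2,440.
H = 1/9 = 11.1%.

11.1%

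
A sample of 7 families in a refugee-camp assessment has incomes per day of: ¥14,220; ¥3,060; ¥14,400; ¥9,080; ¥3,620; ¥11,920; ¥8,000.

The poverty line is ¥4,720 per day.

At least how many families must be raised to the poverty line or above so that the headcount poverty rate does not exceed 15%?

1

2 of the 7 families are poor, so H = 2/7 = 0.286.
A headcount ratio of at most 15% allows at most ⌊0.15 × 7⌋ = 1 poor families.
So at least 2 − 1 = 1 must be lifted.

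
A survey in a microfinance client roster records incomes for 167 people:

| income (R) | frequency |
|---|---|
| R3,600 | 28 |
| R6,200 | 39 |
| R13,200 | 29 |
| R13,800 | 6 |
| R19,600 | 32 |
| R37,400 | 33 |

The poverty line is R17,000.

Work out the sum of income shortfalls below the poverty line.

Below z: 28×R3,600, 39×R6,200, 29×R13,200, 6×R13,800 (q = 102 of N = 167).
Individual gaps: 28×(17000−3600) = 375200; 39×(17000−6200) = 421200; 29×(17000−13200) = 110200; 6×(17000−13800) = 19200.
Aggregate gap = R925,800.

R925,800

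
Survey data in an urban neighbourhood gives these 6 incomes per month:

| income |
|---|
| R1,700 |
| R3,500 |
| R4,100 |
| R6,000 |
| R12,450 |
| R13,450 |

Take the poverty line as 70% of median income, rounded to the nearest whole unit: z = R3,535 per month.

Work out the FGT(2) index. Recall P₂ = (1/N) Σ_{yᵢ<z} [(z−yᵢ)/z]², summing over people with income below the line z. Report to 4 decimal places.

Poor units: R1,700, R3,500 (q = 2 of N = 6).
Normalized shortfalls: (3535−1700)/3535 = 0.5191; (3535−3500)/3535 = 0.0099.
Squared: 0.2695; 0.0001.
Sum = 0.269557; P₂ = 0.269557 / 6 = 0.0449.

0.0449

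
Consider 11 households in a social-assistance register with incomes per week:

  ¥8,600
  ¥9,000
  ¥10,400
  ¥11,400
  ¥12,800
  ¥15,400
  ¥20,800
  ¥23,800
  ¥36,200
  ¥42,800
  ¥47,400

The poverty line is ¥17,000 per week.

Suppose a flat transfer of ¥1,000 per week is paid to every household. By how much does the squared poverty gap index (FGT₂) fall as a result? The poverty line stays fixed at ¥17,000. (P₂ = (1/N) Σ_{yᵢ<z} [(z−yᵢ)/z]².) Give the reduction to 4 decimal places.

0.0198

Before: below the line — ¥8,600, ¥9,000, ¥10,400, ¥11,400, ¥12,800, ¥15,400; squared poverty gap index (FGT₂) = 0.072249.
After the ¥1,000 transfer: below the line — ¥9,600, ¥10,000, ¥11,400, ¥12,400, ¥13,800, ¥16,400; squared poverty gap index (FGT₂) = 0.052494.
Reduction = 0.072249 − 0.052494 = 0.0198.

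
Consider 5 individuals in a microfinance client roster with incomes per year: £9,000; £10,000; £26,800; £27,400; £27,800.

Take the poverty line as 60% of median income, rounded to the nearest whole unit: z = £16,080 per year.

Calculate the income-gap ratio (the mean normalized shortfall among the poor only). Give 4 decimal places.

Poor units: £9,000, £10,000 (q = 2 of N = 5).
Relative gaps: 0.4403, 0.3781; sum = 0.818408.
I averages over the q = 2 poor units only: 0.818408 / 2 = 0.4092.

0.4092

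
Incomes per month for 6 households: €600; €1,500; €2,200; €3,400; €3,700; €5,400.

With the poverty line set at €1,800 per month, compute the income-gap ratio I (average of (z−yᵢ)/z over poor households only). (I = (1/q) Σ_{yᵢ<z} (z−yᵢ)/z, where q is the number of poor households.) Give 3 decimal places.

Below the line: €600, €1,500 (q = 2 of N = 6).
Relative gaps: 0.6667, 0.1667; sum = 0.833333.
The income-gap ratio divides by q (the poor only): 0.833333 / 2 = 0.417.

0.417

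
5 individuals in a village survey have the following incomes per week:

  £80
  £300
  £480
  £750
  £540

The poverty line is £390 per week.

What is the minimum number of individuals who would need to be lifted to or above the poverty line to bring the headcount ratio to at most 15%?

2 of the 5 individuals are poor, so H = 2/5 = 0.400.
A headcount ratio of at most 15% allows at most ⌊0.15 × 5⌋ = 0 poor individuals.
So at least 2 − 0 = 2 must be lifted.

2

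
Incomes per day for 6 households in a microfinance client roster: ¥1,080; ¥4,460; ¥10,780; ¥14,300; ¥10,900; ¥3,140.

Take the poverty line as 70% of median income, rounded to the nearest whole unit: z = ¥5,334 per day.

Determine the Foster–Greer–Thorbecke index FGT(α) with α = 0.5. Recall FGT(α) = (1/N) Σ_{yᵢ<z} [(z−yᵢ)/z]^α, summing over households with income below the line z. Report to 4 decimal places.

0.3232

Poor units: ¥1,080, ¥3,140, ¥4,460 (q = 3 of N = 6).
Normalized shortfalls: (5334−1080)/5334 = 0.7975; (5334−3140)/5334 = 0.4113; (5334−4460)/5334 = 0.1639.
Raised to α = 0.5: 0.89304; 0.64135; 0.40479.
Sum = 1.939177; FGT(0.5) = 1.939177 / 6 = 0.3232.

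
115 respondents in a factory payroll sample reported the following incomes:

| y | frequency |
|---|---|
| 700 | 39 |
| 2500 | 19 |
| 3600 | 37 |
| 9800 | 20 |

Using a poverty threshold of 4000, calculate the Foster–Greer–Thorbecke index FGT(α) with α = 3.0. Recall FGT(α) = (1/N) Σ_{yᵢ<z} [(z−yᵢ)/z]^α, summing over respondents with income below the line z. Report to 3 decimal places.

0.199

Below z: 39×700, 19×2500, 37×3600 (q = 95 of N = 115).
Shortfall ratios: (4000−700)/4000 = 0.8250 (×39); (4000−2500)/4000 = 0.3750 (×19); (4000−3600)/4000 = 0.1000 (×37).
Raised to α = 3.0: 0.56152 (×39); 0.05273 (×19); 0.00100 (×37).
Sum = 22.938062; FGT(3.0) = 22.938062 / 115 = 0.199.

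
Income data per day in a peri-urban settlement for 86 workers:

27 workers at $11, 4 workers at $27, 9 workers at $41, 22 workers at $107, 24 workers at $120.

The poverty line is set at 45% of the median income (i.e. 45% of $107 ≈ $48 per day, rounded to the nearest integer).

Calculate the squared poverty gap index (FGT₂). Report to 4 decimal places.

Below z: 27×$11, 4×$27, 9×$41 (q = 40 of N = 86).
Normalized shortfalls: (48−11)/48 = 0.7708 (×27); (48−27)/48 = 0.4375 (×4); (48−41)/48 = 0.1458 (×9).
Squared: 0.5942 (×27); 0.1914 (×4); 0.0213 (×9).
Sum = 17.000000; P₂ = 17.000000 / 86 = 0.1977.

0.1977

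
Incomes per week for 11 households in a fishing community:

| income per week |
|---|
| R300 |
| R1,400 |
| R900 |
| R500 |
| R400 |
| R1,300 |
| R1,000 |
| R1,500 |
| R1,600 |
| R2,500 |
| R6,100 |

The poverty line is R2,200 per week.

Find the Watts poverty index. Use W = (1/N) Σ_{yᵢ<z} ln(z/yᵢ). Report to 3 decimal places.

Incomes under z: R300, R400, R500, R900, R1,000, R1,300, R1,400, R1,500, R1,600 (q = 9 of N = 11).
ln(z/y) terms: ln(2200/300) = 1.9924; ln(2200/400) = 1.7047; ln(2200/500) = 1.4816; ln(2200/900) = 0.8938; ln(2200/1000) = 0.7885; ln(2200/1300) = 0.5261; ln(2200/1400) = 0.4520; ln(2200/1500) = 0.3830; ln(2200/1600) = 0.3185.
W = 8.540582 / 11 = 0.776.

0.776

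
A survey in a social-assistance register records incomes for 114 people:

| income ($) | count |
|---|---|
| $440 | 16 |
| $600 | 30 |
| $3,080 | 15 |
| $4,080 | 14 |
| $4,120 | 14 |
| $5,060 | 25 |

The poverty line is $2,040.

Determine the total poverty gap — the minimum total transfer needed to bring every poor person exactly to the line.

$68,800

Below the line: 16×$440, 30×$600 (q = 46 of N = 114).
Individual gaps: 16×(2040−440) = 25600; 30×(2040−600) = 43200.
Aggregate gap = $68,800.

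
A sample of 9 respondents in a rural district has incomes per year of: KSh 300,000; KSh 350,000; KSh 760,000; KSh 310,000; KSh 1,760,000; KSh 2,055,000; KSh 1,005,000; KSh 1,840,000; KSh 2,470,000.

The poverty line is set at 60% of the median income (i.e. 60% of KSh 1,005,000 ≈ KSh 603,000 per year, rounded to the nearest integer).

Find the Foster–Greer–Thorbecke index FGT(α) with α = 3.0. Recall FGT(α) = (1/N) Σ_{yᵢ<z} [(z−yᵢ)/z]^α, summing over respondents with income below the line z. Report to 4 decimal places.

Incomes under z: KSh 300,000, KSh 310,000, KSh 350,000 (q = 3 of N = 9).
Normalized shortfalls: (603000−300000)/603000 = 0.5025; (603000−310000)/603000 = 0.4859; (603000−350000)/603000 = 0.4196.
Raised to α = 3.0: 0.12687; 0.11472; 0.07386.
Sum = 0.315458; FGT(3.0) = 0.315458 / 9 = 0.0351.

0.0351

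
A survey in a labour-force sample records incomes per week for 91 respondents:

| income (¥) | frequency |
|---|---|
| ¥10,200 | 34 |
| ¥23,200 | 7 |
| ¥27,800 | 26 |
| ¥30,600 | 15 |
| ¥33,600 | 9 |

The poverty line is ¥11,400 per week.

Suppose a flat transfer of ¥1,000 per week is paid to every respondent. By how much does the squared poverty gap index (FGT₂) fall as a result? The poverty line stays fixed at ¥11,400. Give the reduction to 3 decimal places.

Before: below the line — 34×¥10,200; squared poverty gap index (FGT₂) = 0.00414.
After the ¥1,000 transfer: below the line — 34×¥11,200; squared poverty gap index (FGT₂) = 0.00011.
Reduction = 0.00414 − 0.00011 = 0.004.

0.004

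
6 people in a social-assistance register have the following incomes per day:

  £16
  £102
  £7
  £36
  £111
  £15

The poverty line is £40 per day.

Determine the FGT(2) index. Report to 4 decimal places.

0.2402

Incomes under z: £7, £15, £16, £36 (q = 4 of N = 6).
Relative gaps: (40−7)/40 = 0.8250; (40−15)/40 = 0.6250; (40−16)/40 = 0.6000; (40−36)/40 = 0.1000.
Squared: 0.6806; 0.3906; 0.3600; 0.0100.
Sum = 1.441250; P₂ = 1.441250 / 6 = 0.2402.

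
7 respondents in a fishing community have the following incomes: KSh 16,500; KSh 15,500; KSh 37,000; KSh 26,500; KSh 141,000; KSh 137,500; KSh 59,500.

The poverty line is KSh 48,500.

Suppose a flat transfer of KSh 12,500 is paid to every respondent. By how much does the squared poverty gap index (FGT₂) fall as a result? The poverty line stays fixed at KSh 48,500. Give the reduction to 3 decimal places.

Before: below the line — KSh 15,500, KSh 16,500, KSh 26,500, KSh 37,000; squared poverty gap index (FGT₂) = 0.16575.
After the KSh 12,500 transfer: below the line — KSh 28,000, KSh 29,000, KSh 39,000; squared poverty gap index (FGT₂) = 0.05410.
Reduction = 0.16575 − 0.05410 = 0.112.

0.112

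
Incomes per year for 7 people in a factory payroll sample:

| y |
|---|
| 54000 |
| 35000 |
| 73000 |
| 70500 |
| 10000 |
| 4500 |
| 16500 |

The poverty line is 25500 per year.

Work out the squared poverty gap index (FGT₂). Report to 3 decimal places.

Below the line: 4500, 10000, 16500 (q = 3 of N = 7).
Normalized shortfalls: (25500−4500)/25500 = 0.8235; (25500−10000)/25500 = 0.6078; (25500−16500)/25500 = 0.3529.
Squared: 0.6782; 0.3695; 0.1246.
Sum = 1.172241; P₂ = 1.172241 / 7 = 0.167.

0.167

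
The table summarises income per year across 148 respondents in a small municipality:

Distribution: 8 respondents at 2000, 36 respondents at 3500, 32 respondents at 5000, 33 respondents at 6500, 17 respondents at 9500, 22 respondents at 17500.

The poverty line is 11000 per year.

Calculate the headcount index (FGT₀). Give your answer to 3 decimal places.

126 of the 148 respondents have income below 11000.
H = 126/148 = 0.851.

0.851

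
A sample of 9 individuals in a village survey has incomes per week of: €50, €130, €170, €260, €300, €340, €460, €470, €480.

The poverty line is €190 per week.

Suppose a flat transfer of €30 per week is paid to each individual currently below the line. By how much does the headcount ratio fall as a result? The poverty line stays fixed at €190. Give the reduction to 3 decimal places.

0.111

Before: below the line — €50, €130, €170; headcount ratio = 0.33333.
After the €30 transfer: below the line — €80, €160; headcount ratio = 0.22222.
Reduction = 0.33333 − 0.22222 = 0.111.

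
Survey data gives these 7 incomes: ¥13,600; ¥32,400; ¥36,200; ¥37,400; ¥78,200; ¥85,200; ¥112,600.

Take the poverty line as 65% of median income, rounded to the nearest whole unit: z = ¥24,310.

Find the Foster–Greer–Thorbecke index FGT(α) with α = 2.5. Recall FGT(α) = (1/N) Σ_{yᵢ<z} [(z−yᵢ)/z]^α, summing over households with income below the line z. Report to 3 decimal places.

Below the line: ¥13,600 (q = 1 of N = 7).
Normalized shortfalls: (24310−13600)/24310 = 0.4406.
Raised to α = 2.5: 0.12883.
Sum = 0.128828; FGT(2.5) = 0.128828 / 7 = 0.018.

0.018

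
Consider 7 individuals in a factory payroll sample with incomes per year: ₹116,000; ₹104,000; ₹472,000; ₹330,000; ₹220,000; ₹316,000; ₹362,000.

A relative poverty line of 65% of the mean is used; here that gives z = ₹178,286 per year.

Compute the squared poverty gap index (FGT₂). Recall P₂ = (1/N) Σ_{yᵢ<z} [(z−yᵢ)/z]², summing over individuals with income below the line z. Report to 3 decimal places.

Below the line: ₹104,000, ₹116,000 (q = 2 of N = 7).
Shortfall ratios: (178286−104000)/178286 = 0.4167; (178286−116000)/178286 = 0.3494.
Squared: 0.1736; 0.1221.
Sum = 0.295664; P₂ = 0.295664 / 7 = 0.042.

0.042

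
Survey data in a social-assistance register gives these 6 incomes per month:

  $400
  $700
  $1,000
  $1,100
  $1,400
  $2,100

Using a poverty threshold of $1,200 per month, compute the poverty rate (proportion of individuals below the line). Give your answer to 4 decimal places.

4 of the 6 individuals have income below $1,200.
H = 4/6 = 0.6667.

0.6667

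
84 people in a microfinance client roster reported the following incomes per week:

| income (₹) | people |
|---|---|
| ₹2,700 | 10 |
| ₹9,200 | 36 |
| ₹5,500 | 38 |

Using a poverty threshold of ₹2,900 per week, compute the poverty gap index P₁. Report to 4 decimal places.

0.0082

Below the line: 10×₹2,700 (q = 10 of N = 84).
Shortfall ratios: (2900−2700)/2900 = 0.0690 (×10).
Sum of shortfalls = 0.689655; P₁ averages over all N: 0.689655 / 84 = 0.0082.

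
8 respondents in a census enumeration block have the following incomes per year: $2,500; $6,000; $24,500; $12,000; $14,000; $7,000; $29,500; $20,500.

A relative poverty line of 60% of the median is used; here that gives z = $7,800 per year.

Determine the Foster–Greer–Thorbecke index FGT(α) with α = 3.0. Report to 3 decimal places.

0.041

Below z: $2,500, $6,000, $7,000 (q = 3 of N = 8).
Relative gaps: (7800−2500)/7800 = 0.6795; (7800−6000)/7800 = 0.2308; (7800−7000)/7800 = 0.1026.
Raised to α = 3.0: 0.31372; 0.01229; 0.00108.
Sum = 0.327090; FGT(3.0) = 0.327090 / 8 = 0.041.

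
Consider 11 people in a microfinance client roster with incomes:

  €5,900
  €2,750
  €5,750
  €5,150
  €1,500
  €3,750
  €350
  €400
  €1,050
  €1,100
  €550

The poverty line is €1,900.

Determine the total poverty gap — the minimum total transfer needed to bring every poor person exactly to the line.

€6,450

Poor units: €350, €400, €550, €1,050, €1,100, €1,500 (q = 6 of N = 11).
Individual gaps: 1900−350 = 1550; 1900−400 = 1500; 1900−550 = 1350; 1900−1050 = 850; 1900−1100 = 800; 1900−1500 = 400.
Aggregate gap = €6,450.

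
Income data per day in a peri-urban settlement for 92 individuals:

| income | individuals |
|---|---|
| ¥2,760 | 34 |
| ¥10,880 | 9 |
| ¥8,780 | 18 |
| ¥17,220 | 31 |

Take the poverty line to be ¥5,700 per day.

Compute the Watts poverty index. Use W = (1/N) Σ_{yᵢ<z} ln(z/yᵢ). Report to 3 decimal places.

0.268

Poor units: 34×¥2,760 (q = 34 of N = 92).
Log gaps: ln(5700/2760) = 0.7252 (×34).
W = 24.658007 / 92 = 0.268.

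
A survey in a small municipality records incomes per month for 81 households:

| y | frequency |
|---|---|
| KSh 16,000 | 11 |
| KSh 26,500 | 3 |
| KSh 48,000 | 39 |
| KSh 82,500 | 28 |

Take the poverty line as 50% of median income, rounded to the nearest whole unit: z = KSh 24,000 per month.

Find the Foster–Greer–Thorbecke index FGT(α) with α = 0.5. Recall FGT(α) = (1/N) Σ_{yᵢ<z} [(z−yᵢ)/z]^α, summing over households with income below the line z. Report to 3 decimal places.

Poor units: 11×KSh 16,000 (q = 11 of N = 81).
Relative gaps: (24000−16000)/24000 = 0.3333 (×11).
Raised to α = 0.5: 0.57735 (×11).
Sum = 6.350853; FGT(0.5) = 6.350853 / 81 = 0.078.

0.078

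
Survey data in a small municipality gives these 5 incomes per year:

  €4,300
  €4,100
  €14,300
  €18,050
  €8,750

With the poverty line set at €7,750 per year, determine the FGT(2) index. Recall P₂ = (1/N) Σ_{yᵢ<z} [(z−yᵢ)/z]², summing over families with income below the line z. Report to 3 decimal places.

0.084

Below z: €4,100, €4,300 (q = 2 of N = 5).
Normalized shortfalls: (7750−4100)/7750 = 0.4710; (7750−4300)/7750 = 0.4452.
Squared: 0.2218; 0.1982.
Sum = 0.419979; P₂ = 0.419979 / 5 = 0.084.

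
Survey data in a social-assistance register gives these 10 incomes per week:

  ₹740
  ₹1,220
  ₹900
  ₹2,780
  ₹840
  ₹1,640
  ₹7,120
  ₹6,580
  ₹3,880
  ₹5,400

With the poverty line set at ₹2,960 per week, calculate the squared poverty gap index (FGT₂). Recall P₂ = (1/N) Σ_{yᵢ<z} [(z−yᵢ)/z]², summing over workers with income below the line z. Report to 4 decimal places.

0.2108

Below the line: ₹740, ₹840, ₹900, ₹1,220, ₹1,640, ₹2,780 (q = 6 of N = 10).
Gap ratios (z−y)/z: (2960−740)/2960 = 0.7500; (2960−840)/2960 = 0.7162; (2960−900)/2960 = 0.6959; (2960−1220)/2960 = 0.5878; (2960−1640)/2960 = 0.4459; (2960−2780)/2960 = 0.0608.
Squared: 0.5625; 0.5130; 0.4843; 0.3456; 0.1989; 0.0037.
Sum = 2.107925; P₂ = 2.107925 / 10 = 0.2108.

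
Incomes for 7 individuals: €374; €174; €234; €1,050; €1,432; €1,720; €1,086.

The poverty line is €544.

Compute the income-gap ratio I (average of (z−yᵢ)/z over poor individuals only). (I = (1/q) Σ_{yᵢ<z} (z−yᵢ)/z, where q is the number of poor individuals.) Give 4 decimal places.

Incomes under z: €174, €234, €374 (q = 3 of N = 7).
Relative gaps: 0.6801, 0.5699, 0.3125; sum = 1.562500.
The income-gap ratio divides by q (the poor only): 1.562500 / 3 = 0.5208.

0.5208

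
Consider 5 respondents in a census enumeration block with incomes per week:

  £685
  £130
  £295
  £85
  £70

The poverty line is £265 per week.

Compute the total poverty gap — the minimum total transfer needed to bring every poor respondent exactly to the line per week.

£510

Below the line: £70, £85, £130 (q = 3 of N = 5).
Individual gaps: 265−70 = 195; 265−85 = 180; 265−130 = 135.
Aggregate gap = £510.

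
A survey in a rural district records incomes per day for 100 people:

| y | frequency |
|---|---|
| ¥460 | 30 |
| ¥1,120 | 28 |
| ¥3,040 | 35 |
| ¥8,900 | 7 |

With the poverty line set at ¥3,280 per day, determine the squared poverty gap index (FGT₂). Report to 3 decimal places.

Below z: 30×¥460, 28×¥1,120, 35×¥3,040 (q = 93 of N = 100).
Gap ratios (z−y)/z: (3280−460)/3280 = 0.8598 (×30); (3280−1120)/3280 = 0.6585 (×28); (3280−3040)/3280 = 0.0732 (×35).
Squared: 0.7392 (×30); 0.4337 (×28); 0.0054 (×35).
Sum = 34.505577; P₂ = 34.505577 / 100 = 0.345.

0.345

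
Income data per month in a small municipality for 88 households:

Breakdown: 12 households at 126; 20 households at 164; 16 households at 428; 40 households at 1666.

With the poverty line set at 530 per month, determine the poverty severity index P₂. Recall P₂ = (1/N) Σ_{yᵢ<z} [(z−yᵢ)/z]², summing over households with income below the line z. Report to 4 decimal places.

Below z: 12×126, 20×164, 16×428 (q = 48 of N = 88).
Relative gaps: (530−126)/530 = 0.7623 (×12); (530−164)/530 = 0.6906 (×20); (530−428)/530 = 0.1925 (×16).
Squared: 0.5810 (×12); 0.4769 (×20); 0.0370 (×16).
Sum = 17.102798; P₂ = 17.102798 / 88 = 0.1943.

0.1943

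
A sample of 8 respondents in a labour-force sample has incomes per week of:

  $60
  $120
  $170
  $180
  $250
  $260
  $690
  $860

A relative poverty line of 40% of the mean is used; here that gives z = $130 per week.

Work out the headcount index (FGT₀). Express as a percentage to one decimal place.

25.0%

2 of the 8 respondents have income below $130.
H = 2/8 = 25.0%.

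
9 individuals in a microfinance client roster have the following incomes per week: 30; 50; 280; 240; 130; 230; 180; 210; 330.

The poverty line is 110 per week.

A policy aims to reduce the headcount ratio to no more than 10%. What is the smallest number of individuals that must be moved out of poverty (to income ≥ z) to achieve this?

2

2 of the 9 individuals are poor, so H = 2/9 = 0.222.
A headcount ratio of at most 10% allows at most ⌊0.10 × 9⌋ = 0 poor individuals.
So at least 2 − 0 = 2 must be lifted.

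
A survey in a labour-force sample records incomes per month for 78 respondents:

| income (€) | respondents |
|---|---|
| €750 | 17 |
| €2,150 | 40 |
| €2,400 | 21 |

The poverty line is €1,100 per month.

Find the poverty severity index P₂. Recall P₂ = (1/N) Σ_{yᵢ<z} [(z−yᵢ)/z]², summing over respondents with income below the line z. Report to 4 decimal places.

Incomes under z: 17×€750 (q = 17 of N = 78).
Gap ratios (z−y)/z: (1100−750)/1100 = 0.3182 (×17).
Squared: 0.1012 (×17).
Sum = 1.721074; P₂ = 1.721074 / 78 = 0.0221.

0.0221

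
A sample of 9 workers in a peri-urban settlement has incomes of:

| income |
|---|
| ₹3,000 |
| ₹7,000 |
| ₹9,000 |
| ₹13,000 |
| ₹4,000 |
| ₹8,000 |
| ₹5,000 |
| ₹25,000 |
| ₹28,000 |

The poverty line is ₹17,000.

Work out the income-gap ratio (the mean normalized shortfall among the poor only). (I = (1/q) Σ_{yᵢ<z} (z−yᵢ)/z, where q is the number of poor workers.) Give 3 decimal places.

Below z: ₹3,000, ₹4,000, ₹5,000, ₹7,000, ₹8,000, ₹9,000, ₹13,000 (q = 7 of N = 9).
Shortfall ratios (z−y)/z: 0.8235, 0.7647, 0.7059, 0.5882, 0.5294, 0.4706, 0.2353; sum = 4.117647.
The income-gap ratio divides by q (the poor only): 4.117647 / 7 = 0.588.

0.588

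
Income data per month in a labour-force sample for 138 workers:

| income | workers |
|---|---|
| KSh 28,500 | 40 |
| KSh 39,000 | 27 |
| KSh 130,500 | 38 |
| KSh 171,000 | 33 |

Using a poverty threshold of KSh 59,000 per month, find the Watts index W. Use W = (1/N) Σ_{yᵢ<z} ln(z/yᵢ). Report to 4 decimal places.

Below the line: 40×KSh 28,500, 27×KSh 39,000 (q = 67 of N = 138).
Log shortfalls: ln(59000/28500) = 0.7276 (×40); ln(59000/39000) = 0.4140 (×27).
W = 40.282681 / 138 = 0.2919.

0.2919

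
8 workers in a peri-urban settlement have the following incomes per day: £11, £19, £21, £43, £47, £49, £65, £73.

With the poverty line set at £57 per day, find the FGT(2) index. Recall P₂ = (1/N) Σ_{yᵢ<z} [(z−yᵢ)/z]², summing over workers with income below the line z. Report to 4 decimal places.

Below the line: £11, £19, £21, £43, £47, £49 (q = 6 of N = 8).
Normalized shortfalls: (57−11)/57 = 0.8070; (57−19)/57 = 0.6667; (57−21)/57 = 0.6316; (57−43)/57 = 0.2456; (57−47)/57 = 0.1754; (57−49)/57 = 0.1404.
Squared: 0.6513; 0.4444; 0.3989; 0.0603; 0.0308; 0.0197.
Sum = 1.605417; P₂ = 1.605417 / 8 = 0.2007.

0.2007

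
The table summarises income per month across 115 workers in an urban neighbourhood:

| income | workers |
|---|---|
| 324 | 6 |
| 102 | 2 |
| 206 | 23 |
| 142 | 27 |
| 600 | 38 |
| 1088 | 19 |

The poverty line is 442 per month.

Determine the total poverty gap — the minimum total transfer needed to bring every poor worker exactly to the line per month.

14916

Below z: 2×102, 27×142, 23×206, 6×324 (q = 58 of N = 115).
Individual gaps: 2×(442−102) = 680; 27×(442−142) = 8100; 23×(442−206) = 5428; 6×(442−324) = 708.
Aggregate gap = 14916.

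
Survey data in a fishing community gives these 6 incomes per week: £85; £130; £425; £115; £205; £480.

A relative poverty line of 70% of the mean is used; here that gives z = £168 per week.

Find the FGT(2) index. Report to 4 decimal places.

Poor units: £85, £115, £130 (q = 3 of N = 6).
Gap ratios (z−y)/z: (168−85)/168 = 0.4940; (168−115)/168 = 0.3155; (168−130)/168 = 0.2262.
Squared: 0.2441; 0.0995; 0.0512.
Sum = 0.394770; P₂ = 0.394770 / 6 = 0.0658.

0.0658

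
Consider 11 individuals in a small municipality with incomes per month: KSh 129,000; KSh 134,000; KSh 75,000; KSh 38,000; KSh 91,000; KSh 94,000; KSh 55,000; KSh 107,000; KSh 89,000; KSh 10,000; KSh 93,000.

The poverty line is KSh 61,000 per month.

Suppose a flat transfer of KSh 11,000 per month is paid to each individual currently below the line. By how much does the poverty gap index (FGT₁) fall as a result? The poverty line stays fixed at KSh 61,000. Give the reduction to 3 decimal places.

Before: below the line — KSh 10,000, KSh 38,000, KSh 55,000; poverty gap index (FGT₁) = 0.11923.
After the KSh 11,000 transfer: below the line — KSh 21,000, KSh 49,000; poverty gap index (FGT₁) = 0.07750.
Reduction = 0.11923 − 0.07750 = 0.042.

0.042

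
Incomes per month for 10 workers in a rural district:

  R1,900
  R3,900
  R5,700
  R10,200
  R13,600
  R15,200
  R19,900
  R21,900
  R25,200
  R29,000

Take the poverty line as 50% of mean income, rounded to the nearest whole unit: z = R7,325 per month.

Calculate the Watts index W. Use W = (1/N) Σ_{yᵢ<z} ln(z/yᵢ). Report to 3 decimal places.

0.223

Incomes under z: R1,900, R3,900, R5,700 (q = 3 of N = 10).
Log shortfalls: ln(7325/1900) = 1.3494; ln(7325/3900) = 0.6303; ln(7325/5700) = 0.2508.
W = 2.230583 / 10 = 0.223.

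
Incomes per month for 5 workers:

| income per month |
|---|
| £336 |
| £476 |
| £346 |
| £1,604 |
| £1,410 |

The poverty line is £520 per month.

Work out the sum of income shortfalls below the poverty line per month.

£402

Below the line: £336, £346, £476 (q = 3 of N = 5).
Individual gaps: 520−336 = 184; 520−346 = 174; 520−476 = 44.
Aggregate gap = £402.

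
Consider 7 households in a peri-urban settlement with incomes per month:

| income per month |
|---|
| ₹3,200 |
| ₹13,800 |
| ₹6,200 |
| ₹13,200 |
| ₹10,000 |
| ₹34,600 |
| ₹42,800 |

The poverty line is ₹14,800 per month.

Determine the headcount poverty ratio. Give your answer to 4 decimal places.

5 of the 7 households have income below ₹14,800.
H = 5/7 = 0.7143.

0.7143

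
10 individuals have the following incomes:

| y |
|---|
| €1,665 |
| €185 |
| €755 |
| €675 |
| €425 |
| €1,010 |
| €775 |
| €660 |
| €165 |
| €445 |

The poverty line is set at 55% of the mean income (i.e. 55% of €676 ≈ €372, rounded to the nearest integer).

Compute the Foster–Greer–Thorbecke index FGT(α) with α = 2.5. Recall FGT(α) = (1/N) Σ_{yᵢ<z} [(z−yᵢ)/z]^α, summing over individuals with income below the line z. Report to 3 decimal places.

0.041

Below z: €165, €185 (q = 2 of N = 10).
Shortfall ratios: (372−165)/372 = 0.5565; (372−185)/372 = 0.5027.
Raised to α = 2.5: 0.23098; 0.17916.
Sum = 0.410139; FGT(2.5) = 0.410139 / 10 = 0.041.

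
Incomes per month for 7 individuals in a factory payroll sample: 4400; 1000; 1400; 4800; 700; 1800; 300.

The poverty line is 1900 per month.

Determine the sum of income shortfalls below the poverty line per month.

Poor units: 300, 700, 1000, 1400, 1800 (q = 5 of N = 7).
Individual gaps: 1900−300 = 1600; 1900−700 = 1200; 1900−1000 = 900; 1900−1400 = 500; 1900−1800 = 100.
Aggregate gap = 4300.

4300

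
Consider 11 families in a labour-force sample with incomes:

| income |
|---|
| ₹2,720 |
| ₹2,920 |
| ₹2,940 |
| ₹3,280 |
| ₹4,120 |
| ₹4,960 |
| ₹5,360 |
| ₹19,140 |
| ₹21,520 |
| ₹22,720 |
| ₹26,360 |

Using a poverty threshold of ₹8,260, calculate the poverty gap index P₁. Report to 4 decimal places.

0.3469

Incomes under z: ₹2,720, ₹2,920, ₹2,940, ₹3,280, ₹4,120, ₹4,960, ₹5,360 (q = 7 of N = 11).
Relative gaps: (8260−2720)/8260 = 0.6707; (8260−2920)/8260 = 0.6465; (8260−2940)/8260 = 0.6441; (8260−3280)/8260 = 0.6029; (8260−4120)/8260 = 0.5012; (8260−4960)/8260 = 0.3995; (8260−5360)/8260 = 0.3511.
Σ = 3.815981. Dividing by the full population N = 11 gives P₁ = 0.3469.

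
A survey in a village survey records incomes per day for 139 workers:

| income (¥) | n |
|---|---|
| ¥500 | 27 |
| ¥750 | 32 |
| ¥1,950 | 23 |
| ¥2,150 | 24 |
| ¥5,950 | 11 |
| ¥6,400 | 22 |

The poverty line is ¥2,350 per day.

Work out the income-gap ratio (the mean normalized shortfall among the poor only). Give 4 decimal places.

0.4623

Incomes under z: 27×¥500, 32×¥750, 23×¥1,950, 24×¥2,150 (q = 106 of N = 139).
Shortfall ratios (z−y)/z: 0.7872 (×27), 0.6809 (×32), 0.1702 (×23), 0.0851 (×24); sum = 49.000000.
I averages over the q = 106 poor units only: 49.000000 / 106 = 0.4623.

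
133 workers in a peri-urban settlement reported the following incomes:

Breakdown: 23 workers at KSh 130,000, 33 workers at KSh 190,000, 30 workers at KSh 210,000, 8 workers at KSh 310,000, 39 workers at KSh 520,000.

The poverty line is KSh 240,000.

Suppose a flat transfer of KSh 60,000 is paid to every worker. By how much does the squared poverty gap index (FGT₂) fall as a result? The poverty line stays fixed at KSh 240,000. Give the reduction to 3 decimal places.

0.043

Before: below the line — 23×KSh 130,000, 33×KSh 190,000, 30×KSh 210,000; squared poverty gap index (FGT₂) = 0.05062.
After the KSh 60,000 transfer: below the line — 23×KSh 190,000; squared poverty gap index (FGT₂) = 0.00751.
Reduction = 0.05062 − 0.00751 = 0.043.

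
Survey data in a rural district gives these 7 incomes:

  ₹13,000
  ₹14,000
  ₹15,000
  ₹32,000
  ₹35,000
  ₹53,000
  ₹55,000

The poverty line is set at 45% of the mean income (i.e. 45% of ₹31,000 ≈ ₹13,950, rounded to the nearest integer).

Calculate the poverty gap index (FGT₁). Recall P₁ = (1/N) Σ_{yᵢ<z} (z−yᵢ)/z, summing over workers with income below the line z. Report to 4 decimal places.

0.0097

Below z: ₹13,000 (q = 1 of N = 7).
Shortfall ratios: (13950−13000)/13950 = 0.0681.
Sum of shortfalls = 0.068100; P₁ averages over all N: 0.068100 / 7 = 0.0097.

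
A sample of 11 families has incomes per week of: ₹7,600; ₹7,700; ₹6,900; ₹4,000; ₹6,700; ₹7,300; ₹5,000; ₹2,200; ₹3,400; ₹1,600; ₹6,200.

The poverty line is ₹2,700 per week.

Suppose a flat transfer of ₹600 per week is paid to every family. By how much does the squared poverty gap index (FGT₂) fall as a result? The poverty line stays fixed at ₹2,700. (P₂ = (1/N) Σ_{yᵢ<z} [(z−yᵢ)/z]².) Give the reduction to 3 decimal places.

Before: below the line — ₹1,600, ₹2,200; squared poverty gap index (FGT₂) = 0.01821.
After the ₹600 transfer: below the line — ₹2,200; squared poverty gap index (FGT₂) = 0.00312.
Reduction = 0.01821 − 0.00312 = 0.015.

0.015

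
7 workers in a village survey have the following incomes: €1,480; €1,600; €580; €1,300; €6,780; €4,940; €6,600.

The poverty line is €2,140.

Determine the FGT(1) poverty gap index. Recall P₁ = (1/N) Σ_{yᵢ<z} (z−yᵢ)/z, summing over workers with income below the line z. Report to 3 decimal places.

Incomes under z: €580, €1,300, €1,480, €1,600 (q = 4 of N = 7).
Gap ratios (z−y)/z: (2140−580)/2140 = 0.7290; (2140−1300)/2140 = 0.3925; (2140−1480)/2140 = 0.3084; (2140−1600)/2140 = 0.2523.
Σ = 1.682243. Dividing by the full population N = 7 gives P₁ = 0.240.

0.240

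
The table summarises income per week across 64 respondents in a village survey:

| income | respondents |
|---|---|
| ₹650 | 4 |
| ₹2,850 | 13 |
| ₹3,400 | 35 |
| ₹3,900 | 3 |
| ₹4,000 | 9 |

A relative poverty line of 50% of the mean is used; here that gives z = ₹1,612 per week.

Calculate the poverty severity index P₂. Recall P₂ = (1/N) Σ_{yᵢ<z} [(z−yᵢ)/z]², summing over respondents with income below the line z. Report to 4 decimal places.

0.0223

Below the line: 4×₹650 (q = 4 of N = 64).
Gap ratios (z−y)/z: (1612−650)/1612 = 0.5968 (×4).
Squared: 0.3561 (×4).
Sum = 1.424558; P₂ = 1.424558 / 64 = 0.0223.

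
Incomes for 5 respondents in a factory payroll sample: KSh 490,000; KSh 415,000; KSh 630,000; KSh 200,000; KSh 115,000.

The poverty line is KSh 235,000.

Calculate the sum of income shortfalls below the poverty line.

KSh 155,000

Below z: KSh 115,000, KSh 200,000 (q = 2 of N = 5).
Individual gaps: 235000−115000 = 120000; 235000−200000 = 35000.
Aggregate gap = KSh 155,000.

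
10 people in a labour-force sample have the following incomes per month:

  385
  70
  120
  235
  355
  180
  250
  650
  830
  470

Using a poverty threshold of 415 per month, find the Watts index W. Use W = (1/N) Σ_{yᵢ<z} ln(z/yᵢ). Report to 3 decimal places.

0.516

Poor units: 70, 120, 180, 235, 250, 355, 385 (q = 7 of N = 10).
Log gaps: ln(415/70) = 1.7798; ln(415/120) = 1.2408; ln(415/180) = 0.8353; ln(415/235) = 0.5687; ln(415/250) = 0.5068; ln(415/355) = 0.1562; ln(415/385) = 0.0750.
W = 5.162598 / 10 = 0.516.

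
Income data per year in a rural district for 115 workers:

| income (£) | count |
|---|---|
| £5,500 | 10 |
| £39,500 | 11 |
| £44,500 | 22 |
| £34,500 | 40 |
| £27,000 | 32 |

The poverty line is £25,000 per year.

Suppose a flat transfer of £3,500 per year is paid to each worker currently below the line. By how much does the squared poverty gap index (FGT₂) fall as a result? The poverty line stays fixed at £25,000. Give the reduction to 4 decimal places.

Before: below the line — 10×£5,500; squared poverty gap index (FGT₂) = 0.052904.
After the £3,500 transfer: below the line — 10×£9,000; squared poverty gap index (FGT₂) = 0.035617.
Reduction = 0.052904 − 0.035617 = 0.0173.

0.0173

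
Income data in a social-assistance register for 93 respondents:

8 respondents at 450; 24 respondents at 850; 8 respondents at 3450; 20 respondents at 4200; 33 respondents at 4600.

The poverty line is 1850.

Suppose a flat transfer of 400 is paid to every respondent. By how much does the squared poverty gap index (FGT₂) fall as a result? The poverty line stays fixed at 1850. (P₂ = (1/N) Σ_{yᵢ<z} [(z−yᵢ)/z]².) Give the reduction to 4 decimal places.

0.0724

Before: below the line — 8×450, 24×850; squared poverty gap index (FGT₂) = 0.124665.
After the 400 transfer: below the line — 8×850, 24×1250; squared poverty gap index (FGT₂) = 0.052279.
Reduction = 0.124665 − 0.052279 = 0.0724.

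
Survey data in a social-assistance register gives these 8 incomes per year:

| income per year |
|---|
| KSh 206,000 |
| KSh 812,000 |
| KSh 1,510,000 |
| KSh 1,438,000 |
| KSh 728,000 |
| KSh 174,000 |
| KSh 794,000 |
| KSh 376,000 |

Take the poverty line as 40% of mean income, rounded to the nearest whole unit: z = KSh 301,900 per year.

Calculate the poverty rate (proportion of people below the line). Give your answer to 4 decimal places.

0.2500

2 of the 8 people have income below KSh 301,900.
H = 2/8 = 0.2500.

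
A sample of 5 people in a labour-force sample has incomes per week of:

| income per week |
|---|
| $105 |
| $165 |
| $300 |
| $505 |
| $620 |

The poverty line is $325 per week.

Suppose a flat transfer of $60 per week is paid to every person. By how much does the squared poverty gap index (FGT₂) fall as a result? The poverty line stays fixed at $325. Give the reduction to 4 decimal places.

Before: below the line — $105, $165, $300; squared poverty gap index (FGT₂) = 0.141302.
After the $60 transfer: below the line — $165, $225; squared poverty gap index (FGT₂) = 0.067408.
Reduction = 0.141302 − 0.067408 = 0.0739.

0.0739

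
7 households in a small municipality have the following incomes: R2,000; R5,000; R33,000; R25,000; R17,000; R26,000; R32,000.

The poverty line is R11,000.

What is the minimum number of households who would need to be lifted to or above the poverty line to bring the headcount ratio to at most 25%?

1

2 of the 7 households are poor, so H = 2/7 = 0.286.
A headcount ratio of at most 25% allows at most ⌊0.25 × 7⌋ = 1 poor households.
So at least 2 − 1 = 1 must be lifted.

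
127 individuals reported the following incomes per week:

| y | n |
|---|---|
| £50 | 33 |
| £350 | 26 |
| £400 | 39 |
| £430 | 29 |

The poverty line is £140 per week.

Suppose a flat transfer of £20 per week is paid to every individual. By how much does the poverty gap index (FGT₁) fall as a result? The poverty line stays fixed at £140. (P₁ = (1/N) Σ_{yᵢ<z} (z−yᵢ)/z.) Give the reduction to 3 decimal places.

0.037

Before: below the line — 33×£50; poverty gap index (FGT₁) = 0.16704.
After the £20 transfer: below the line — 33×£70; poverty gap index (FGT₁) = 0.12992.
Reduction = 0.16704 − 0.12992 = 0.037.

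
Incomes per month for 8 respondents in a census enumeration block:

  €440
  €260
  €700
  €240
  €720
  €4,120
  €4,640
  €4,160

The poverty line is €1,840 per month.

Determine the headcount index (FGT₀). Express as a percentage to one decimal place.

5 of the 8 respondents have income below €1,840.
H = 5/8 = 62.5%.

62.5%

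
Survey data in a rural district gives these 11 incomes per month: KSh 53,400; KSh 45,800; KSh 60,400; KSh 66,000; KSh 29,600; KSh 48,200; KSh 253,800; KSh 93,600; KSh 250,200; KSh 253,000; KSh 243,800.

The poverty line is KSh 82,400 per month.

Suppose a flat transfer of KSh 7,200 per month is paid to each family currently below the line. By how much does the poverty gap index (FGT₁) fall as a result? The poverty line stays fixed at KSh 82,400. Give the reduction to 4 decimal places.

Before: below the line — KSh 29,600, KSh 45,800, KSh 48,200, KSh 53,400, KSh 60,400, KSh 66,000; poverty gap index (FGT₁) = 0.210724.
After the KSh 7,200 transfer: below the line — KSh 36,800, KSh 53,000, KSh 55,400, KSh 60,600, KSh 67,600, KSh 73,200; poverty gap index (FGT₁) = 0.163063.
Reduction = 0.210724 − 0.163063 = 0.0477.

0.0477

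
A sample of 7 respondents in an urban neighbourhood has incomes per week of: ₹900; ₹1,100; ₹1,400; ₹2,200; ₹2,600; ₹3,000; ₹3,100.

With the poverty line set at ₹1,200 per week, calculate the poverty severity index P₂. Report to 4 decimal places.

Below z: ₹900, ₹1,100 (q = 2 of N = 7).
Normalized shortfalls: (1200−900)/1200 = 0.2500; (1200−1100)/1200 = 0.0833.
Squared: 0.0625; 0.0069.
Sum = 0.069444; P₂ = 0.069444 / 7 = 0.0099.

0.0099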